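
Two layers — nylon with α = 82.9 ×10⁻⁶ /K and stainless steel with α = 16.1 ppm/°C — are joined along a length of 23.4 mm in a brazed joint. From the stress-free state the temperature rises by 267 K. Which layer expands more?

α(nylon) = 82.9×10⁻⁶/K vs α(stainless steel) = 16.1×10⁻⁶/K.
Higher α expands more for the same ΔT: nylon.

nylon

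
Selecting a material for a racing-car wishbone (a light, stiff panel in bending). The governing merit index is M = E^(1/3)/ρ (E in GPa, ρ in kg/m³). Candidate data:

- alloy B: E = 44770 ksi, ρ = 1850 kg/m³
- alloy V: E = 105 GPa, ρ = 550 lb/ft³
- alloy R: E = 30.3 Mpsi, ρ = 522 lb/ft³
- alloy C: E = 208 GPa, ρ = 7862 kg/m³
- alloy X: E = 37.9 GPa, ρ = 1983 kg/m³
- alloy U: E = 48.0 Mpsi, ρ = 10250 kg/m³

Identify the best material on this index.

alloy B

In SI units:
  alloy B: E = 308.7 GPa, ρ = 1850 kg/m³
  alloy V: E = 105.0 GPa, ρ = 8810 kg/m³
  alloy R: E = 208.9 GPa, ρ = 8362 kg/m³
  alloy C: E = 208.0 GPa, ρ = 7862 kg/m³
  alloy X: E = 37.90 GPa, ρ = 1983 kg/m³
  alloy U: E = 330.9 GPa, ρ = 10250 kg/m³
  alloy B: M = 3.65×10⁻³
  alloy X: M = 1.69×10⁻³
  alloy C: M = 0.754×10⁻³
  alloy R: M = 0.710×10⁻³
  alloy U: M = 0.675×10⁻³
  alloy V: M = 0.535×10⁻³
Alloy B has the largest M.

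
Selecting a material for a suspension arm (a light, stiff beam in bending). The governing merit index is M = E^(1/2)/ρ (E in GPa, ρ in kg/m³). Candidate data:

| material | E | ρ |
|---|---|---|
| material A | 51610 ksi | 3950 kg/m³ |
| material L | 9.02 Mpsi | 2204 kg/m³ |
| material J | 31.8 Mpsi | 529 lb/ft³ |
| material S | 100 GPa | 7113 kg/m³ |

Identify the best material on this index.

material A

Putting every candidate on a common basis:
  material A: E = 355.8 GPa, ρ = 3950 kg/m³
  material L: E = 62.19 GPa, ρ = 2204 kg/m³
  material J: E = 219.3 GPa, ρ = 8474 kg/m³
  material S: E = 100.0 GPa, ρ = 7113 kg/m³
  material A: M = 4.78×10⁻³
  material L: M = 3.58×10⁻³
  material J: M = 1.75×10⁻³
  material S: M = 1.41×10⁻³
The maximum is for material A.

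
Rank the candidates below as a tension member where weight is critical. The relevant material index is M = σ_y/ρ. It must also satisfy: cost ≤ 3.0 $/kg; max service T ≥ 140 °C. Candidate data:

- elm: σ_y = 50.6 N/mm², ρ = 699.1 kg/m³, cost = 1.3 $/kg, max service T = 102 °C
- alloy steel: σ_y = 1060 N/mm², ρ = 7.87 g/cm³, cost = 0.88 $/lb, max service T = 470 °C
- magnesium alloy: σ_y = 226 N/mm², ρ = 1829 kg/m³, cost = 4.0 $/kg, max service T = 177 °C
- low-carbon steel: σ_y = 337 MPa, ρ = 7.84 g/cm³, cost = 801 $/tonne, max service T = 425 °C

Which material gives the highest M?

alloy steel

Screen on constraints: cost ≤ 3.0 $/kg; max service T ≥ 140 °C. Survivors: alloy steel, low-carbon steel.
Convert each candidate to consistent units, then evaluate M:
  alloy steel: σ_y = 1060 MPa, ρ = 7870 kg/m³
  low-carbon steel: σ_y = 337.0 MPa, ρ = 7840 kg/m³
  alloy steel: M = 135 kN·m/kg
  low-carbon steel: M = 43.0 kN·m/kg
Highest index: alloy steel.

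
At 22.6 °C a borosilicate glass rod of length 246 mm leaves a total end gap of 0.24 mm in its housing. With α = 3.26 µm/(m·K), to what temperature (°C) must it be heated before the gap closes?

α·L₀·ΔT = 0.24 mm ⇒ ΔT = 0.24 / (3.26×10⁻⁶ × 246.0) = 299.3 K.
T = 22.6 + 299.3 = 321.9 °C.

322 °C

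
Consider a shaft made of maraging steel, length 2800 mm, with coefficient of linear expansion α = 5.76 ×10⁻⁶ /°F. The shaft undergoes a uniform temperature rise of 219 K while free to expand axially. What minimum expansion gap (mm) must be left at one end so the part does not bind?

Convert α: 5.76×10⁻⁶/°F × (9/5) = 10.4×10⁻⁶/K.
ΔL = α·L₀·ΔT = 10.4×10⁻⁶ × 2800 mm × 219.0 K = 6.36 mm.

6.36 mm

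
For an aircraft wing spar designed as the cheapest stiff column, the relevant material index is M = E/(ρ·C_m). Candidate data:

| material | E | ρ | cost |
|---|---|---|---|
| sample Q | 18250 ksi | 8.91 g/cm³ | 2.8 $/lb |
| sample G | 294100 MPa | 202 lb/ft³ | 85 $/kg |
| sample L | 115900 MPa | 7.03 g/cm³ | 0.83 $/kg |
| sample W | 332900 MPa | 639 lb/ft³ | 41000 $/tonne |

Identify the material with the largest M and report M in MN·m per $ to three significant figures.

Convert each candidate to consistent units, then evaluate M:
  sample Q: E = 125.8 GPa, ρ = 8910 kg/m³, cost = 6.173 $/kg
  sample G: E = 294.1 GPa, ρ = 3236 kg/m³, cost = 85.00 $/kg
  sample L: E = 115.9 GPa, ρ = 7030 kg/m³, cost = 0.8300 $/kg
  sample W: E = 332.9 GPa, ρ = 10240 kg/m³, cost = 41.00 $/kg
  sample L: M = 19.9 MN·m per $
  sample Q: M = 2.29 MN·m per $
  sample G: M = 1.07 MN·m per $
  sample W: M = 0.793 MN·m per $
The maximum is for sample L.

sample L, M = 19.9 MN·m per $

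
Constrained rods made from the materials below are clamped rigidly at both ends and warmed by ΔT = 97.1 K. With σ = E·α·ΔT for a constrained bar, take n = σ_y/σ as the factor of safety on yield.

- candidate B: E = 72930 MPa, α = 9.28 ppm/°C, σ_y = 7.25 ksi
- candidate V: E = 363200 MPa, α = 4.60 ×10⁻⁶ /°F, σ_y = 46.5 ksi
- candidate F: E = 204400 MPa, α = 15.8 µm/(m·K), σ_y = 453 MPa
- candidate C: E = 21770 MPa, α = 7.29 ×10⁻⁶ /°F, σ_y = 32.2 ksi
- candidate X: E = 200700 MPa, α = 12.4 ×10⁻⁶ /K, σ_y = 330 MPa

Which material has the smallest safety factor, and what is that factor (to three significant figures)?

candidate B, n = 0.761

Per material, after unit conversion:
  candidate B: E = 72.93, α = 9.28, σ_y = 49.99 → σ = 65.7 MPa, n = 0.761
  candidate V: E = 363.2, α = 8.28, σ_y = 320.6 → σ = 292 MPa, n = 1.10
  candidate F: E = 204.4, α = 15.8, σ_y = 453.0 → σ = 314 MPa, n = 1.44
  candidate C: E = 21.77, α = 13.1, σ_y = 222.0 → σ = 27.7 MPa, n = 8.00
  candidate X: E = 200.7, α = 12.4, σ_y = 330.0 → σ = 242 MPa, n = 1.37
Smallest n: candidate B with n = 0.761.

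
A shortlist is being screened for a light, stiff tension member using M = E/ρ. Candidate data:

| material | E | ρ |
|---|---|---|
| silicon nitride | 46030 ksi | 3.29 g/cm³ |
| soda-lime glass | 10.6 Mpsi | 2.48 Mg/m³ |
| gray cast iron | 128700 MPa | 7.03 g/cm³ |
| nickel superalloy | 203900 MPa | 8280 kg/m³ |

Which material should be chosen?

silicon nitride

Normalizing units and computing the index:
  silicon nitride: E = 317.4 GPa, ρ = 3290 kg/m³
  soda-lime glass: E = 73.08 GPa, ρ = 2480 kg/m³
  gray cast iron: E = 128.7 GPa, ρ = 7030 kg/m³
  nickel superalloy: E = 203.9 GPa, ρ = 8280 kg/m³
  silicon nitride: M = 96.5 MN·m/kg
  soda-lime glass: M = 29.5 MN·m/kg
  nickel superalloy: M = 24.6 MN·m/kg
  gray cast iron: M = 18.3 MN·m/kg
The maximum is for silicon nitride.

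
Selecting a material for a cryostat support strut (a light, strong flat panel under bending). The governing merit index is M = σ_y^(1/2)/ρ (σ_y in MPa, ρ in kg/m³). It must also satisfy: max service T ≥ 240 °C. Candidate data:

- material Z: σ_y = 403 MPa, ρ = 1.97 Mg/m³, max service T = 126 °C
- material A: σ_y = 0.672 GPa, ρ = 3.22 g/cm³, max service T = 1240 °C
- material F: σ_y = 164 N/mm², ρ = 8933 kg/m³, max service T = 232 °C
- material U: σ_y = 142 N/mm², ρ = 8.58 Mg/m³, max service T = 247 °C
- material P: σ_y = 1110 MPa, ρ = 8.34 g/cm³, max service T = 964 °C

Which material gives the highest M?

Screen on constraints: max service T ≥ 240 °C. Survivors: material A, material U, material P.
Convert each candidate to consistent units, then evaluate M:
  material A: σ_y = 672.0 MPa, ρ = 3220 kg/m³
  material U: σ_y = 142.0 MPa, ρ = 8580 kg/m³
  material P: σ_y = 1110 MPa, ρ = 8340 kg/m³
  material A: M = 8.05×10⁻³
  material P: M = 3.99×10⁻³
  material U: M = 1.39×10⁻³
Material A has the largest M.

material A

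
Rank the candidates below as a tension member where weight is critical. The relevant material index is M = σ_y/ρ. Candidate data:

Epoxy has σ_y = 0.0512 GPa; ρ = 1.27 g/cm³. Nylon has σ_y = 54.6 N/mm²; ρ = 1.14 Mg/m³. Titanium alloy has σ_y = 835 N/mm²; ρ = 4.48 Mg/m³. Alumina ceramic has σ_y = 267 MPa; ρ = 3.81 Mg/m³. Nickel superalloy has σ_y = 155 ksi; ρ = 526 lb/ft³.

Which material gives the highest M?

titanium alloy

Putting every candidate on a common basis:
  epoxy: σ_y = 51.20 MPa, ρ = 1270 kg/m³
  nylon: σ_y = 54.60 MPa, ρ = 1140 kg/m³
  titanium alloy: σ_y = 835.0 MPa, ρ = 4480 kg/m³
  alumina ceramic: σ_y = 267.0 MPa, ρ = 3810 kg/m³
  nickel superalloy: σ_y = 1069 MPa, ρ = 8426 kg/m³
  titanium alloy: M = 186 kN·m/kg
  nickel superalloy: M = 127 kN·m/kg
  alumina ceramic: M = 70.1 kN·m/kg
  nylon: M = 47.9 kN·m/kg
  epoxy: M = 40.3 kN·m/kg
Titanium alloy ranks first.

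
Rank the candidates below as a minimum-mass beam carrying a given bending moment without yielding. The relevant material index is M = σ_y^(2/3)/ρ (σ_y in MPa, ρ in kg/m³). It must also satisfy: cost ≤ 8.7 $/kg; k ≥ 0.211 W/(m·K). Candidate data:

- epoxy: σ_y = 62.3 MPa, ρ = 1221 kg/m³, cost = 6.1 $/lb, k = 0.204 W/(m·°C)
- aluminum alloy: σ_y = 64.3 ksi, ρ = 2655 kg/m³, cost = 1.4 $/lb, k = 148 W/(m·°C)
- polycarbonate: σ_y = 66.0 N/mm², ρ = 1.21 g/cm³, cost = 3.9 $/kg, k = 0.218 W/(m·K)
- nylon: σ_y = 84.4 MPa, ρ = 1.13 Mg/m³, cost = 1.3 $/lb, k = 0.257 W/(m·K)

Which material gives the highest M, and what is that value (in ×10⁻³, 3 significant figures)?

Screen on constraints: cost ≤ 8.7 $/kg; k ≥ 0.211 W/(m·K). Survivors: aluminum alloy, polycarbonate, nylon.
Convert each candidate to consistent units, then evaluate M:
  aluminum alloy: σ_y = 443.3 MPa, ρ = 2655 kg/m³
  polycarbonate: σ_y = 66.00 MPa, ρ = 1210 kg/m³
  nylon: σ_y = 84.40 MPa, ρ = 1130 kg/m³
  aluminum alloy: M = 21.9×10⁻³
  nylon: M = 17.0×10⁻³
  polycarbonate: M = 13.5×10⁻³
The maximum is for aluminum alloy.

aluminum alloy, M = 21.9×10⁻³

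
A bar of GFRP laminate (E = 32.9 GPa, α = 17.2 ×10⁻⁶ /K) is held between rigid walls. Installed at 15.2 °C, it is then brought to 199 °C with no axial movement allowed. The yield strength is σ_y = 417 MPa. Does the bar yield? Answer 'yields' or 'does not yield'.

ΔT = 183.8 K. Constrained thermal stress σ = E·α·ΔT = 32.90×10³ MPa × 17.2×10⁻⁶ × 183.8 = 104 MPa (compressive).
Compare to σ_y = 417 MPa: σ < σ_y, so it does not yield.

does not yield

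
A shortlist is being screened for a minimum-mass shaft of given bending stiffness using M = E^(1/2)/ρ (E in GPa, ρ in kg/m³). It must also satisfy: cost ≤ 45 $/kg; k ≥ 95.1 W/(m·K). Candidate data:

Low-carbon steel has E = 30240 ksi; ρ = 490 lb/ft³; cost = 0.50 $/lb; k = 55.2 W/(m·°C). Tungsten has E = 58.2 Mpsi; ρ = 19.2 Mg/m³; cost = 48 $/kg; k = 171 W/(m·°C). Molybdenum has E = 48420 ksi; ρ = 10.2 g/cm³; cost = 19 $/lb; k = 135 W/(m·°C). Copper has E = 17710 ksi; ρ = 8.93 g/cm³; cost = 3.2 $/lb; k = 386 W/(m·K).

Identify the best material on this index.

Screen on constraints: cost ≤ 45 $/kg; k ≥ 95.1 W/(m·K). Survivors: molybdenum, copper.
Convert each candidate to consistent units, then evaluate M:
  molybdenum: E = 333.8 GPa, ρ = 10200 kg/m³
  copper: E = 122.1 GPa, ρ = 8930 kg/m³
  molybdenum: M = 1.79×10⁻³
  copper: M = 1.24×10⁻³
The maximum is for molybdenum.

molybdenum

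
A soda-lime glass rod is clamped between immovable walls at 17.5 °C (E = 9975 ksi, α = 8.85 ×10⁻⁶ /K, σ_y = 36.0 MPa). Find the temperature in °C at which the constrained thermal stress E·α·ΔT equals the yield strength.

E = 9975 ksi = 68.78 GPa.
E·α·ΔT = 36.00 MPa ⇒ ΔT = 36.00 / (68.78×10³ × 8.85×10⁻⁶) = 59.15 K.
T = 17.5 + 59.15 = 76.65 °C.

76.6 °C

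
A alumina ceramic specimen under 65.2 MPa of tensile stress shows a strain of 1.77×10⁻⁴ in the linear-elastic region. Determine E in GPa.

368 GPa

E = σ/ε = 65.2 MPa / 1.77×10⁻⁴ = 368400 MPa = 368 GPa.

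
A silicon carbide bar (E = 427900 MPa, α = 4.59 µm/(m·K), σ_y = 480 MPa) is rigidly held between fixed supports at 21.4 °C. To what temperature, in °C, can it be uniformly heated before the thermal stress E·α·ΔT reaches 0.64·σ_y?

E = 427900 MPa = 427.9 GPa.
E·α·ΔT = 307.2 MPa ⇒ ΔT = 307.2 / (427.9×10³ × 4.59×10⁻⁶) = 156.4 K.
T = 21.4 + 156.4 = 177.8 °C.

178 °C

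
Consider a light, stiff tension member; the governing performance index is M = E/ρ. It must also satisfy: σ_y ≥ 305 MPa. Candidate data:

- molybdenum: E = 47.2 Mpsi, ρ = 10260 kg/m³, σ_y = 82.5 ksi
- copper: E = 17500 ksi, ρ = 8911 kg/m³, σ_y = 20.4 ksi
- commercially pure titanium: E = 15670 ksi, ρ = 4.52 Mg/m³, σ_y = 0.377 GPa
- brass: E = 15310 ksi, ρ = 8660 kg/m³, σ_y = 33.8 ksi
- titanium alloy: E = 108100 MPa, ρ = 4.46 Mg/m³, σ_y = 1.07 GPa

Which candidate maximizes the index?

Screen on constraints: σ_y ≥ 305 MPa. Survivors: molybdenum, commercially pure titanium, titanium alloy.
Convert each candidate to consistent units, then evaluate M:
  molybdenum: E = 325.4 GPa, ρ = 10260 kg/m³
  commercially pure titanium: E = 108.0 GPa, ρ = 4520 kg/m³
  titanium alloy: E = 108.1 GPa, ρ = 4460 kg/m³
  molybdenum: M = 31.7 MN·m/kg
  titanium alloy: M = 24.2 MN·m/kg
  commercially pure titanium: M = 23.9 MN·m/kg
Molybdenum has the largest M.

molybdenum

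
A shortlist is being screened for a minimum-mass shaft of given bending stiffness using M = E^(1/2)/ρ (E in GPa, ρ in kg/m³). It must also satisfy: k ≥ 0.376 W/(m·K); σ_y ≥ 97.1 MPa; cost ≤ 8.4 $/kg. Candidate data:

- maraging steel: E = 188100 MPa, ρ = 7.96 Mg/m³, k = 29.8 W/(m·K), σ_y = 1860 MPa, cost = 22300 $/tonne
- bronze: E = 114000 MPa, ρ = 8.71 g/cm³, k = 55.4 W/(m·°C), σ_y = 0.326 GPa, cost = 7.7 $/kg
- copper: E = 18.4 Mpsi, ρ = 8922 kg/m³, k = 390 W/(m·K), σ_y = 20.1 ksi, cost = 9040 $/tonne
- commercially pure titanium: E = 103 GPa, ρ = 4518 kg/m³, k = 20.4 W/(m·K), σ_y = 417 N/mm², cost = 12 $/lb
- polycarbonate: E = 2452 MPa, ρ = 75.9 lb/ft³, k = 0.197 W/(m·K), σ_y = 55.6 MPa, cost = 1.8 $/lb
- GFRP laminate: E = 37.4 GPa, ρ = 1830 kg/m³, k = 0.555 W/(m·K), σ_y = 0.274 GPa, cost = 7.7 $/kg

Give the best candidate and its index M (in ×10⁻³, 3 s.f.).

Screen on constraints: k ≥ 0.376 W/(m·K); σ_y ≥ 97.1 MPa; cost ≤ 8.4 $/kg. Survivors: bronze, GFRP laminate.
After converting to SI:
  bronze: E = 114.0 GPa, ρ = 8710 kg/m³
  GFRP laminate: E = 37.40 GPa, ρ = 1830 kg/m³
  GFRP laminate: M = 3.34×10⁻³
  bronze: M = 1.23×10⁻³
The maximum is for GFRP laminate.

GFRP laminate, M = 3.34×10⁻³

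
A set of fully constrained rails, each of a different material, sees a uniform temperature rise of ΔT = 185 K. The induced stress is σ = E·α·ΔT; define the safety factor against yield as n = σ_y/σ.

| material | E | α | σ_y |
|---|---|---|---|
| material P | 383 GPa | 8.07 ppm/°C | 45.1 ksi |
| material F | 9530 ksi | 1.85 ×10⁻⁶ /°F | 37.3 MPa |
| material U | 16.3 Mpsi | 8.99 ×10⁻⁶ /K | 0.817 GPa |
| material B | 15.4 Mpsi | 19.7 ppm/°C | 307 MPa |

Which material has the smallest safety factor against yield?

Per material, after unit conversion:
  material P: E = 383.0, α = 8.07, σ_y = 311.0 → σ = 572 MPa, n = 0.544
  material F: E = 65.71, α = 3.33, σ_y = 37.30 → σ = 40.5 MPa, n = 0.921
  material U: E = 112.4, α = 8.99, σ_y = 817.0 → σ = 187 MPa, n = 4.37
  material B: E = 106.2, α = 19.7, σ_y = 307.0 → σ = 387 MPa, n = 0.793
Smallest n: material P with n = 0.544.

material P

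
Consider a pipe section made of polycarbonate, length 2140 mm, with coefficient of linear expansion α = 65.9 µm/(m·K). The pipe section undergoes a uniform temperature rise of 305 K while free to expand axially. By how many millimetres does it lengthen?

ΔL = α·L₀·ΔT = 65.9×10⁻⁶ × 2140 mm × 305.0 K = 43.0 mm.

43.0 mm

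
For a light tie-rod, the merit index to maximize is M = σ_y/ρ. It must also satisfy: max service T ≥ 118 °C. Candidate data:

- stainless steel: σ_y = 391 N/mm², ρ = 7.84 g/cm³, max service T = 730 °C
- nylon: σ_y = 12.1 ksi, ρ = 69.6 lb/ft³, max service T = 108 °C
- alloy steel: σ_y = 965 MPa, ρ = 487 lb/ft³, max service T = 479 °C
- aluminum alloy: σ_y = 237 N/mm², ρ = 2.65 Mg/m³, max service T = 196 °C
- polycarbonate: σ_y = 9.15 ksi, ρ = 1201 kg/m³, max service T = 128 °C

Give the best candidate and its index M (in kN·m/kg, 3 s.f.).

Screen on constraints: max service T ≥ 118 °C. Survivors: stainless steel, alloy steel, aluminum alloy, polycarbonate.
Putting every candidate on a common basis:
  stainless steel: σ_y = 391.0 MPa, ρ = 7840 kg/m³
  alloy steel: σ_y = 965.0 MPa, ρ = 7801 kg/m³
  aluminum alloy: σ_y = 237.0 MPa, ρ = 2650 kg/m³
  polycarbonate: σ_y = 63.09 MPa, ρ = 1201 kg/m³
  alloy steel: M = 124 kN·m/kg
  aluminum alloy: M = 89.4 kN·m/kg
  polycarbonate: M = 52.5 kN·m/kg
  stainless steel: M = 49.9 kN·m/kg
Highest index: alloy steel.

alloy steel, M = 124 kN·m/kg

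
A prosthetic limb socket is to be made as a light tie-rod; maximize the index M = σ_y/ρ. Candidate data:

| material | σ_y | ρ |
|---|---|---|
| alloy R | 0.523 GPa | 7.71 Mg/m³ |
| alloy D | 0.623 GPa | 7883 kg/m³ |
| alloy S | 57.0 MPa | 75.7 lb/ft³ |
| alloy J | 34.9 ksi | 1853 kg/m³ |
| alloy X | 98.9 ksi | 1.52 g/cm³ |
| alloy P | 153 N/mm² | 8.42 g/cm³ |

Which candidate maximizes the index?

In SI units:
  alloy R: σ_y = 523.0 MPa, ρ = 7710 kg/m³
  alloy D: σ_y = 623.0 MPa, ρ = 7883 kg/m³
  alloy S: σ_y = 57.00 MPa, ρ = 1213 kg/m³
  alloy J: σ_y = 240.6 MPa, ρ = 1853 kg/m³
  alloy X: σ_y = 681.9 MPa, ρ = 1520 kg/m³
  alloy P: σ_y = 153.0 MPa, ρ = 8420 kg/m³
  alloy X: M = 449 kN·m/kg
  alloy J: M = 130 kN·m/kg
  alloy D: M = 79.0 kN·m/kg
  alloy R: M = 67.8 kN·m/kg
  alloy S: M = 47.0 kN·m/kg
  alloy P: M = 18.2 kN·m/kg
The maximum is for alloy X.

alloy X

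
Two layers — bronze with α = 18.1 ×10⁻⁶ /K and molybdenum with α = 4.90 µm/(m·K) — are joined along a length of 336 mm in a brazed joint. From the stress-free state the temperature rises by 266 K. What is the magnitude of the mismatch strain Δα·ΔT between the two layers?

3.51×10⁻³

Δα = |18.1 − 4.90|×10⁻⁶/K = 13.2×10⁻⁶/K.
Mismatch strain = Δα·ΔT = 13.2×10⁻⁶ × 266.0 = 3.51×10⁻³.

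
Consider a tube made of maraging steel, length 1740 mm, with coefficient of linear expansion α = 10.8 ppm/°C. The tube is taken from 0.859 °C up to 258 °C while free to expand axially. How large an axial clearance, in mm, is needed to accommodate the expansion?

4.83 mm

ΔT = 258 − 0.859 = 257.1 K.
ΔL = α·L₀·ΔT = 10.8×10⁻⁶ × 1740 mm × 257.1 K = 4.83 mm.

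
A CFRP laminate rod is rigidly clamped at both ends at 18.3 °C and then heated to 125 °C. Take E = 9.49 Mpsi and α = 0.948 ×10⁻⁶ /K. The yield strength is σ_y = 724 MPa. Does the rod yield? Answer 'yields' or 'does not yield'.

E = 9.49 Mpsi = 65.43 GPa.
ΔT = 106.7 K. Constrained thermal stress σ = E·α·ΔT = 65.43×10³ MPa × 0.948×10⁻⁶ × 106.7 = 6.62 MPa (compressive).
Compare to σ_y = 724 MPa: σ < σ_y, so it does not yield.

does not yield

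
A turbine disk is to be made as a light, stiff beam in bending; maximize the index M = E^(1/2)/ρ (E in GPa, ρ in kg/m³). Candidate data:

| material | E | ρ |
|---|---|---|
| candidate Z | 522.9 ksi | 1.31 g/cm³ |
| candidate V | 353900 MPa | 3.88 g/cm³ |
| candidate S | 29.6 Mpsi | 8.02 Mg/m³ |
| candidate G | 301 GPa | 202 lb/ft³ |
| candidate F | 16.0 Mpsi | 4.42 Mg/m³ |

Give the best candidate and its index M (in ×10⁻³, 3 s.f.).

In SI units:
  candidate Z: E = 3.605 GPa, ρ = 1310 kg/m³
  candidate V: E = 353.9 GPa, ρ = 3880 kg/m³
  candidate S: E = 204.1 GPa, ρ = 8020 kg/m³
  candidate G: E = 301.0 GPa, ρ = 3236 kg/m³
  candidate F: E = 110.3 GPa, ρ = 4420 kg/m³
  candidate G: M = 5.36×10⁻³
  candidate V: M = 4.85×10⁻³
  candidate F: M = 2.38×10⁻³
  candidate S: M = 1.78×10⁻³
  candidate Z: M = 1.45×10⁻³
Candidate G ranks first.

candidate G, M = 5.36×10⁻³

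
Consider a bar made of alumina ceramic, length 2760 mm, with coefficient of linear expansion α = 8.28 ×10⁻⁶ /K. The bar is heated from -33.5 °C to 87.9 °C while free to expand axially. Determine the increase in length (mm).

ΔT = 87.9 − (-33.5) = 121.4 K.
ΔL = α·L₀·ΔT = 8.28×10⁻⁶ × 2760 mm × 121.4 K = 2.77 mm.

2.77 mm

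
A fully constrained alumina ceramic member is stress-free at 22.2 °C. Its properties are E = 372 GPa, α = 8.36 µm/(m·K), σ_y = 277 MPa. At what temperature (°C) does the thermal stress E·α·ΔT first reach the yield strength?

111 °C

E·α·ΔT = 277.0 MPa ⇒ ΔT = 277.0 / (372.0×10³ × 8.36×10⁻⁶) = 89.07 K.
T = 22.2 + 89.07 = 111.3 °C.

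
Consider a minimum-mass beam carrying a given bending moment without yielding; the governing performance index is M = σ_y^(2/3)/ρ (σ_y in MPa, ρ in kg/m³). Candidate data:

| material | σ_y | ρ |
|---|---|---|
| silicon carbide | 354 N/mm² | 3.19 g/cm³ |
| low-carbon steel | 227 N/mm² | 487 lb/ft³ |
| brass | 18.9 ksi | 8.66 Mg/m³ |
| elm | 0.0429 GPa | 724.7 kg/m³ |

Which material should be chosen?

elm

After converting to SI:
  silicon carbide: σ_y = 354.0 MPa, ρ = 3190 kg/m³
  low-carbon steel: σ_y = 227.0 MPa, ρ = 7801 kg/m³
  brass: σ_y = 130.3 MPa, ρ = 8660 kg/m³
  elm: σ_y = 42.90 MPa, ρ = 724.7 kg/m³
  elm: M = 16.9×10⁻³
  silicon carbide: M = 15.7×10⁻³
  low-carbon steel: M = 4.77×10⁻³
  brass: M = 2.97×10⁻³
The maximum is for elm.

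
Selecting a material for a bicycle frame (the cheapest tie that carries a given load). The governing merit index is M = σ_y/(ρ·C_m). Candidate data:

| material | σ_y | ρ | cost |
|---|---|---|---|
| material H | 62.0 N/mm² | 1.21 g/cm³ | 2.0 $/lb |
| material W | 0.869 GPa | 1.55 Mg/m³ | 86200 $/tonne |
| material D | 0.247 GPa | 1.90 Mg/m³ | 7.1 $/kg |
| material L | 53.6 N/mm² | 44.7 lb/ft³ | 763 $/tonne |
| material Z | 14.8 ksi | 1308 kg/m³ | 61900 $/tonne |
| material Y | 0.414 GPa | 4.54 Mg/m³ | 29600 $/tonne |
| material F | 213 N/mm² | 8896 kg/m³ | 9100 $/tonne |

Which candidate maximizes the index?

material L

After converting to SI:
  material H: σ_y = 62.00 MPa, ρ = 1210 kg/m³, cost = 4.409 $/kg
  material W: σ_y = 869.0 MPa, ρ = 1550 kg/m³, cost = 86.20 $/kg
  material D: σ_y = 247.0 MPa, ρ = 1900 kg/m³, cost = 7.100 $/kg
  material L: σ_y = 53.60 MPa, ρ = 716.0 kg/m³, cost = 0.7630 $/kg
  material Z: σ_y = 102.0 MPa, ρ = 1308 kg/m³, cost = 61.90 $/kg
  material Y: σ_y = 414.0 MPa, ρ = 4540 kg/m³, cost = 29.60 $/kg
  material F: σ_y = 213.0 MPa, ρ = 8896 kg/m³, cost = 9.100 $/kg
  material L: M = 98.1 kN·m per $
  material D: M = 18.3 kN·m per $
  material H: M = 11.6 kN·m per $
  material W: M = 6.50 kN·m per $
  material Y: M = 3.08 kN·m per $
  material F: M = 2.63 kN·m per $
  material Z: M = 1.26 kN·m per $
Material L ranks first.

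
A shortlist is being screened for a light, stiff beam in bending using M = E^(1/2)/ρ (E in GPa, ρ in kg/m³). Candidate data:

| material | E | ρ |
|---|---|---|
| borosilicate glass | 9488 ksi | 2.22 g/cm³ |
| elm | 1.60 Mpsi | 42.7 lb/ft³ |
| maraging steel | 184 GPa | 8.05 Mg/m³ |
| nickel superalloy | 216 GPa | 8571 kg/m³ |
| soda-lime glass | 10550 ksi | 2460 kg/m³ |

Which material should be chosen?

elm

Putting every candidate on a common basis:
  borosilicate glass: E = 65.42 GPa, ρ = 2220 kg/m³
  elm: E = 11.03 GPa, ρ = 684.0 kg/m³
  maraging steel: E = 184.0 GPa, ρ = 8050 kg/m³
  nickel superalloy: E = 216.0 GPa, ρ = 8571 kg/m³
  soda-lime glass: E = 72.74 GPa, ρ = 2460 kg/m³
  elm: M = 4.86×10⁻³
  borosilicate glass: M = 3.64×10⁻³
  soda-lime glass: M = 3.47×10⁻³
  nickel superalloy: M = 1.71×10⁻³
  maraging steel: M = 1.69×10⁻³
Elm has the largest M.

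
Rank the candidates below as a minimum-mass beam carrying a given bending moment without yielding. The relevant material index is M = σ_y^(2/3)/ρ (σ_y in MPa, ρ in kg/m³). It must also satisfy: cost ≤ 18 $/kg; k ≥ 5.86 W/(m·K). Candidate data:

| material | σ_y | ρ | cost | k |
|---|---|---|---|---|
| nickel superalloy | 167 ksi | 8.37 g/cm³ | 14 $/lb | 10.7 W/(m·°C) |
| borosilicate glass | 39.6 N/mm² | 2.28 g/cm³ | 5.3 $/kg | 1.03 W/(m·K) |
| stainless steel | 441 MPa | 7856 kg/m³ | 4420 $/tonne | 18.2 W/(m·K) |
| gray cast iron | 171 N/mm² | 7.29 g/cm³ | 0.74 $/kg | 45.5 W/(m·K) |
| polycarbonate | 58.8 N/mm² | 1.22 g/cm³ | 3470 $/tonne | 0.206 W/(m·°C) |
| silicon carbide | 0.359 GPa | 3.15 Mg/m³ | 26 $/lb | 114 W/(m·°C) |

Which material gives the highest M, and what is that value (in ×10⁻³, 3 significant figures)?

Screen on constraints: cost ≤ 18 $/kg; k ≥ 5.86 W/(m·K). Survivors: stainless steel, gray cast iron.
After converting to SI:
  stainless steel: σ_y = 441.0 MPa, ρ = 7856 kg/m³
  gray cast iron: σ_y = 171.0 MPa, ρ = 7290 kg/m³
  stainless steel: M = 7.37×10⁻³
  gray cast iron: M = 4.23×10⁻³
The maximum is for stainless steel.

stainless steel, M = 7.37×10⁻³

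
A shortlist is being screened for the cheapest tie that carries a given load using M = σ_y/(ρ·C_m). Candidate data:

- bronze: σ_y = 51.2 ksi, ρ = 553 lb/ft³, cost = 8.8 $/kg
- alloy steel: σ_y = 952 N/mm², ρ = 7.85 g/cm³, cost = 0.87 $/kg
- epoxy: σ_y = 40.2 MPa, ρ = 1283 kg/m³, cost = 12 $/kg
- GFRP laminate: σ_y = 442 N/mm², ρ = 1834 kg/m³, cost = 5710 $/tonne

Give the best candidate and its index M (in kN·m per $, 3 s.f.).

Normalizing units and computing the index:
  bronze: σ_y = 353.0 MPa, ρ = 8858 kg/m³, cost = 8.800 $/kg
  alloy steel: σ_y = 952.0 MPa, ρ = 7850 kg/m³, cost = 0.8700 $/kg
  epoxy: σ_y = 40.20 MPa, ρ = 1283 kg/m³, cost = 12.00 $/kg
  GFRP laminate: σ_y = 442.0 MPa, ρ = 1834 kg/m³, cost = 5.710 $/kg
  alloy steel: M = 139 kN·m per $
  GFRP laminate: M = 42.2 kN·m per $
  bronze: M = 4.53 kN·m per $
  epoxy: M = 2.61 kN·m per $
Highest index: alloy steel.

alloy steel, M = 139 kN·m per $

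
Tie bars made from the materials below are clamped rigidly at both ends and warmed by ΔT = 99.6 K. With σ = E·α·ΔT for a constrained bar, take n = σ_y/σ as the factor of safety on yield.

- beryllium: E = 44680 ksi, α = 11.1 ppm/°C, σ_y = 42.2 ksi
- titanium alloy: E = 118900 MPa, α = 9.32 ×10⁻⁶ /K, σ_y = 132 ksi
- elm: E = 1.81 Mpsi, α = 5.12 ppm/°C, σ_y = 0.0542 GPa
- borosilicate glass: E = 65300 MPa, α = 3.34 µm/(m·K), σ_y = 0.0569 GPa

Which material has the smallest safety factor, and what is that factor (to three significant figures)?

beryllium, n = 0.854

With everything in SI (GPa, ×10⁻⁶/K, MPa):
  beryllium: E = 308.1, α = 11.1, σ_y = 291.0 → σ = 341 MPa, n = 0.854
  titanium alloy: E = 118.9, α = 9.32, σ_y = 910.1 → σ = 110 MPa, n = 8.25
  elm: E = 12.48, α = 5.12, σ_y = 54.20 → σ = 6.36 MPa, n = 8.52
  borosilicate glass: E = 65.30, α = 3.34, σ_y = 56.90 → σ = 21.7 MPa, n = 2.62
The minimum is beryllium at n = 0.854.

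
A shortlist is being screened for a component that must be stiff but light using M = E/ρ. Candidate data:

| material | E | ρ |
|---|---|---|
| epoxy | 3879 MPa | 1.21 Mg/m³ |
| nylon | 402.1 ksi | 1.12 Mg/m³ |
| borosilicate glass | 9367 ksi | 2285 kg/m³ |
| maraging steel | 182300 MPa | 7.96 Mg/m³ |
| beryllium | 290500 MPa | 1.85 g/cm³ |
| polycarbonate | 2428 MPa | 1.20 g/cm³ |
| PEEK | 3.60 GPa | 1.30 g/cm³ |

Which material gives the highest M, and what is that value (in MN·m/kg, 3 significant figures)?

Normalizing units and computing the index:
  epoxy: E = 3.879 GPa, ρ = 1210 kg/m³
  nylon: E = 2.772 GPa, ρ = 1120 kg/m³
  borosilicate glass: E = 64.58 GPa, ρ = 2285 kg/m³
  maraging steel: E = 182.3 GPa, ρ = 7960 kg/m³
  beryllium: E = 290.5 GPa, ρ = 1850 kg/m³
  polycarbonate: E = 2.428 GPa, ρ = 1200 kg/m³
  PEEK: E = 3.600 GPa, ρ = 1300 kg/m³
  beryllium: M = 157 MN·m/kg
  borosilicate glass: M = 28.3 MN·m/kg
  maraging steel: M = 22.9 MN·m/kg
  epoxy: M = 3.21 MN·m/kg
  PEEK: M = 2.77 MN·m/kg
  nylon: M = 2.48 MN·m/kg
  polycarbonate: M = 2.02 MN·m/kg
Beryllium ranks first.

beryllium, M = 157 MN·m/kg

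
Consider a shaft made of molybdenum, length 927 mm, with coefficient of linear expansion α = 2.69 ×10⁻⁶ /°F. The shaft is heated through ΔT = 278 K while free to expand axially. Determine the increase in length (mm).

1.25 mm

Convert α: 2.69×10⁻⁶/°F × (9/5) = 4.84×10⁻⁶/K.
ΔL = α·L₀·ΔT = 4.84×10⁻⁶ × 927 mm × 278.0 K = 1.25 mm.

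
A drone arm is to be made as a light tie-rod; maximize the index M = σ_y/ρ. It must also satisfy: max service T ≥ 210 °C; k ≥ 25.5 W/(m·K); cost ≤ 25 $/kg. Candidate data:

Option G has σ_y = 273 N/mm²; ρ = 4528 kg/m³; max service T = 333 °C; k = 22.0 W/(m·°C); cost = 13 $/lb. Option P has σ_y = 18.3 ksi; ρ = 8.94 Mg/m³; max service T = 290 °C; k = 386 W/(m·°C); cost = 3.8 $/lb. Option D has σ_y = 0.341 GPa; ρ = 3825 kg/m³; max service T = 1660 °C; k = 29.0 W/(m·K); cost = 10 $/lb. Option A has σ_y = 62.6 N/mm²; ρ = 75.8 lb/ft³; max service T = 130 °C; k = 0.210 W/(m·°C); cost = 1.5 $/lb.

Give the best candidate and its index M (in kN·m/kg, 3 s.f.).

Screen on constraints: max service T ≥ 210 °C; k ≥ 25.5 W/(m·K); cost ≤ 25 $/kg. Survivors: option P, option D.
Convert each candidate to consistent units, then evaluate M:
  option P: σ_y = 126.2 MPa, ρ = 8940 kg/m³
  option D: σ_y = 341.0 MPa, ρ = 3825 kg/m³
  option D: M = 89.2 kN·m/kg
  option P: M = 14.1 kN·m/kg
Option D ranks first.

option D, M = 89.2 kN·m/kg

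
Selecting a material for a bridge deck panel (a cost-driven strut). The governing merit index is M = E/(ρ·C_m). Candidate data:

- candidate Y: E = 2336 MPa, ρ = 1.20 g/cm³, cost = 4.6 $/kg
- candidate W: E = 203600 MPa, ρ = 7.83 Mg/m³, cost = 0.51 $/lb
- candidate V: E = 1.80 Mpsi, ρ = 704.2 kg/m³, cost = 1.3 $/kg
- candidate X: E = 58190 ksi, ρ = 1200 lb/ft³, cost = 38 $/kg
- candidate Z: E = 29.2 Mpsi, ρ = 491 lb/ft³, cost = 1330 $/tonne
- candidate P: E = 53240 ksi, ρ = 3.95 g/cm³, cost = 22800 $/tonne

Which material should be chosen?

In SI units:
  candidate Y: E = 2.336 GPa, ρ = 1200 kg/m³, cost = 4.600 $/kg
  candidate W: E = 203.6 GPa, ρ = 7830 kg/m³, cost = 1.124 $/kg
  candidate V: E = 12.41 GPa, ρ = 704.2 kg/m³, cost = 1.300 $/kg
  candidate X: E = 401.2 GPa, ρ = 19220 kg/m³, cost = 38.00 $/kg
  candidate Z: E = 201.3 GPa, ρ = 7865 kg/m³, cost = 1.330 $/kg
  candidate P: E = 367.1 GPa, ρ = 3950 kg/m³, cost = 22.80 $/kg
  candidate W: M = 23.1 MN·m per $
  candidate Z: M = 19.2 MN·m per $
  candidate V: M = 13.6 MN·m per $
  candidate P: M = 4.08 MN·m per $
  candidate X: M = 0.549 MN·m per $
  candidate Y: M = 0.423 MN·m per $
The maximum is for candidate W.

candidate W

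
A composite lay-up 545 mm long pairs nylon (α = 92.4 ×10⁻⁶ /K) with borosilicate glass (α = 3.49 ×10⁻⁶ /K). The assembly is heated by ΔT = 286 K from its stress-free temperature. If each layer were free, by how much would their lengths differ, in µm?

13900 µm

Δα = |92.4 − 3.49|×10⁻⁶/K = 88.9×10⁻⁶/K.
ΔL_mismatch = Δα·L·ΔT = 88.9×10⁻⁶ × 545.0 mm × 286.0 K = 13900 µm.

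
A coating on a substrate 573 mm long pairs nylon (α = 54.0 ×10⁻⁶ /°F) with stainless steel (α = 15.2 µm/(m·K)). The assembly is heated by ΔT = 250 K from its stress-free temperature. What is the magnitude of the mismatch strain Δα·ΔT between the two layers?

nylon: α = 54.0×10⁻⁶/°F × 9/5 = 97.2×10⁻⁶/K.
Δα = |97.2 − 15.2|×10⁻⁶/K = 82.0×10⁻⁶/K.
Mismatch strain = Δα·ΔT = 82.0×10⁻⁶ × 250.0 = 0.0205.

0.0205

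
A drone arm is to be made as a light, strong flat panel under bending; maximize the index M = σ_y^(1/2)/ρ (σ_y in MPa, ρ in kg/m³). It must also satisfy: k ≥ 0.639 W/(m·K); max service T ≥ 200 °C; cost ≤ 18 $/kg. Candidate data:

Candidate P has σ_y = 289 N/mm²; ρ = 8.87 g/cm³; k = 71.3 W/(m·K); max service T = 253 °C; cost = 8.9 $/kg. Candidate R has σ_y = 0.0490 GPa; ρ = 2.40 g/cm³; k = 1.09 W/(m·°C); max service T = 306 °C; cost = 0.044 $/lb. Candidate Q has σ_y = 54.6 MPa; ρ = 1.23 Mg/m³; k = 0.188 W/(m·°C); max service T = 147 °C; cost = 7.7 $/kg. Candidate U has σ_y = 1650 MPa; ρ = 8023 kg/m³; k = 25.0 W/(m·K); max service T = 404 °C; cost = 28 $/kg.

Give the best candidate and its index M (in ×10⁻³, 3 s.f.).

candidate R, M = 2.92×10⁻³

Screen on constraints: k ≥ 0.639 W/(m·K); max service T ≥ 200 °C; cost ≤ 18 $/kg. Survivors: candidate P, candidate R.
Normalizing units and computing the index:
  candidate P: σ_y = 289.0 MPa, ρ = 8870 kg/m³
  candidate R: σ_y = 49.00 MPa, ρ = 2400 kg/m³
  candidate R: M = 2.92×10⁻³
  candidate P: M = 1.92×10⁻³
Highest index: candidate R.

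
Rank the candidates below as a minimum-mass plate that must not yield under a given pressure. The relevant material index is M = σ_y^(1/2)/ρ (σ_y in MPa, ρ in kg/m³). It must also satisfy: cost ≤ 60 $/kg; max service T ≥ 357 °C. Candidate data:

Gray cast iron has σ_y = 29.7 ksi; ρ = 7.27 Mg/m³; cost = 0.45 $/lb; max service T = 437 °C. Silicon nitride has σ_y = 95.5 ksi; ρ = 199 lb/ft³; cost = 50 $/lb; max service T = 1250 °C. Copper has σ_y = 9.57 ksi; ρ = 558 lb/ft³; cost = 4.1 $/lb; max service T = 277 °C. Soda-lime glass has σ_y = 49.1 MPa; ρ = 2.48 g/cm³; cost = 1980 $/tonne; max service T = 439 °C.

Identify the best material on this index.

soda-lime glass

Screen on constraints: cost ≤ 60 $/kg; max service T ≥ 357 °C. Survivors: gray cast iron, soda-lime glass.
Putting every candidate on a common basis:
  gray cast iron: σ_y = 204.8 MPa, ρ = 7270 kg/m³
  soda-lime glass: σ_y = 49.10 MPa, ρ = 2480 kg/m³
  soda-lime glass: M = 2.83×10⁻³
  gray cast iron: M = 1.97×10⁻³
The maximum is for soda-lime glass.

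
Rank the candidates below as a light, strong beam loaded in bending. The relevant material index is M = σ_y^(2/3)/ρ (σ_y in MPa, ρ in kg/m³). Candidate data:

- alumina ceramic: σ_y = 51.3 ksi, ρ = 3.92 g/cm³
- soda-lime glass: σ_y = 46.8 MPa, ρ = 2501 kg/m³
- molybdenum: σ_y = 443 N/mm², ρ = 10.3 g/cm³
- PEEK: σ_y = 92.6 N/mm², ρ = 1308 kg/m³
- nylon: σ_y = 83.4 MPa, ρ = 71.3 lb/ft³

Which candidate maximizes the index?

nylon

In SI units:
  alumina ceramic: σ_y = 353.7 MPa, ρ = 3920 kg/m³
  soda-lime glass: σ_y = 46.80 MPa, ρ = 2501 kg/m³
  molybdenum: σ_y = 443.0 MPa, ρ = 10300 kg/m³
  PEEK: σ_y = 92.60 MPa, ρ = 1308 kg/m³
  nylon: σ_y = 83.40 MPa, ρ = 1142 kg/m³
  nylon: M = 16.7×10⁻³
  PEEK: M = 15.6×10⁻³
  alumina ceramic: M = 12.8×10⁻³
  molybdenum: M = 5.64×10⁻³
  soda-lime glass: M = 5.19×10⁻³
Nylon has the largest M.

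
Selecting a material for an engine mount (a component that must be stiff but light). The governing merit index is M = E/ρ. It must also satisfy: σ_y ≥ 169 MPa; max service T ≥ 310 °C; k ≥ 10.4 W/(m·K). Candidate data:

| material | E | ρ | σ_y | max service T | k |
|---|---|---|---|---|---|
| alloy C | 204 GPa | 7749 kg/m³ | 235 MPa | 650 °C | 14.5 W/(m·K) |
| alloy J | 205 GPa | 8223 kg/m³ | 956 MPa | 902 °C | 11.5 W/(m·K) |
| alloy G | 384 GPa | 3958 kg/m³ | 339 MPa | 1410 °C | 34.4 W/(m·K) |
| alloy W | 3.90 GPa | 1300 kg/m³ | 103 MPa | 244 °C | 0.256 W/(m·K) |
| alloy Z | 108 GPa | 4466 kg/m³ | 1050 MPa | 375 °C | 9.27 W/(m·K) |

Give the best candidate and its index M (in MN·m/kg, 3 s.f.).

alloy G, M = 97.0 MN·m/kg

Screen on constraints: σ_y ≥ 169 MPa; max service T ≥ 310 °C; k ≥ 10.4 W/(m·K). Survivors: alloy C, alloy J, alloy G.
Per-candidate index values:
  alloy G: M = 97.0 MN·m/kg
  alloy C: M = 26.3 MN·m/kg
  alloy J: M = 24.9 MN·m/kg
The maximum is for alloy G.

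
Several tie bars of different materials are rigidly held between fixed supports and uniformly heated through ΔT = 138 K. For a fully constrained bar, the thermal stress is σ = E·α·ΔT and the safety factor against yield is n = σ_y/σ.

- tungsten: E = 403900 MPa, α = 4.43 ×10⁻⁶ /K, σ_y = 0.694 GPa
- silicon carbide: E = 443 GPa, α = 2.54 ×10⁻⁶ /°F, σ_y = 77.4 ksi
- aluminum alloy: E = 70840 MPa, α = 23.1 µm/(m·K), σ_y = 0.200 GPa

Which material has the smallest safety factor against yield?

Converting E to GPa, α to ×10⁻⁶/K, σ_y to MPa, then σ and n for each:
  tungsten: E = 403.9, α = 4.43, σ_y = 694.0 → σ = 247 MPa, n = 2.81
  silicon carbide: E = 443.0, α = 4.57, σ_y = 533.7 → σ = 280 MPa, n = 1.91
  aluminum alloy: E = 70.84, α = 23.1, σ_y = 200.0 → σ = 226 MPa, n = 0.886
Aluminum alloy has the lowest safety factor, n = 0.886.

aluminum alloy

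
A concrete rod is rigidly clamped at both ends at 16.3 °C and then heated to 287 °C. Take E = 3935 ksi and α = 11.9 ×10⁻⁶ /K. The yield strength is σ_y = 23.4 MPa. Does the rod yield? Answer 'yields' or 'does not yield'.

yields

E = 3935 ksi = 27.13 GPa.
ΔT = 270.7 K. Constrained thermal stress σ = E·α·ΔT = 27.13×10³ MPa × 11.9×10⁻⁶ × 270.7 = 87.4 MPa (compressive).
Compare to σ_y = 23.4 MPa: σ ≥ σ_y, so it yields.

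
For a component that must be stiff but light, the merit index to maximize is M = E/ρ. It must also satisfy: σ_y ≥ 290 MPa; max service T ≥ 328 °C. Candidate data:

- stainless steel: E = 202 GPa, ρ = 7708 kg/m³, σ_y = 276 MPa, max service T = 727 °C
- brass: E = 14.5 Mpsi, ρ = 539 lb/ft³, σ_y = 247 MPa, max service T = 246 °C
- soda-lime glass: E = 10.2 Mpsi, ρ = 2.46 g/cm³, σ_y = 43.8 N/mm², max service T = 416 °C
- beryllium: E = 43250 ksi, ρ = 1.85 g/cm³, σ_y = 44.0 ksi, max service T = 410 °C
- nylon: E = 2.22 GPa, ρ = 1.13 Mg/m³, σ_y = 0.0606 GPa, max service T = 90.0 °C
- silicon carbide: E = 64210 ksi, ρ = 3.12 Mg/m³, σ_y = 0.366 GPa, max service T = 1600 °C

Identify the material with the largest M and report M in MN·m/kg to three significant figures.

Screen on constraints: σ_y ≥ 290 MPa; max service T ≥ 328 °C. Survivors: beryllium, silicon carbide.
Normalizing units and computing the index:
  beryllium: E = 298.2 GPa, ρ = 1850 kg/m³
  silicon carbide: E = 442.7 GPa, ρ = 3120 kg/m³
  beryllium: M = 161 MN·m/kg
  silicon carbide: M = 142 MN·m/kg
Beryllium ranks first.

beryllium, M = 161 MN·m/kg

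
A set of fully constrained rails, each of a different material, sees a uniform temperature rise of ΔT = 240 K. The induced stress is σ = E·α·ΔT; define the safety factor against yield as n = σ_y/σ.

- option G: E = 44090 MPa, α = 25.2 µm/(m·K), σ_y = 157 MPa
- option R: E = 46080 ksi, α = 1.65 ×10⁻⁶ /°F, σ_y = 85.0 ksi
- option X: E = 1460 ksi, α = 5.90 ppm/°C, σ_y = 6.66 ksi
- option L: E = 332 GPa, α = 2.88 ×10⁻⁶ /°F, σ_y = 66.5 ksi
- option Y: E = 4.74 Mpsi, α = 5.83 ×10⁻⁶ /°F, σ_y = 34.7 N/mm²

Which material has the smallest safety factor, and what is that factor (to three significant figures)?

Converting E to GPa, α to ×10⁻⁶/K, σ_y to MPa, then σ and n for each:
  option G: E = 44.09, α = 25.2, σ_y = 157.0 → σ = 267 MPa, n = 0.589
  option R: E = 317.7, α = 2.97, σ_y = 586.1 → σ = 226 MPa, n = 2.59
  option X: E = 10.07, α = 5.90, σ_y = 45.92 → σ = 14.3 MPa, n = 3.22
  option L: E = 332.0, α = 5.18, σ_y = 458.5 → σ = 413 MPa, n = 1.11
  option Y: E = 32.68, α = 10.5, σ_y = 34.70 → σ = 82.3 MPa, n = 0.422
Option Y has the lowest safety factor, n = 0.422.

option Y, n = 0.422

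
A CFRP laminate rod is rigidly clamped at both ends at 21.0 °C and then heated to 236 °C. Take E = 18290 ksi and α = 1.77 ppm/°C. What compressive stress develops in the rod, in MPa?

48.0 MPa

E = 18290 ksi = 126.1 GPa.
ΔT = 215.0 K. Constrained thermal stress σ = E·α·ΔT = 126.1×10³ MPa × 1.77×10⁻⁶ × 215.0 = 48.0 MPa (compressive).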